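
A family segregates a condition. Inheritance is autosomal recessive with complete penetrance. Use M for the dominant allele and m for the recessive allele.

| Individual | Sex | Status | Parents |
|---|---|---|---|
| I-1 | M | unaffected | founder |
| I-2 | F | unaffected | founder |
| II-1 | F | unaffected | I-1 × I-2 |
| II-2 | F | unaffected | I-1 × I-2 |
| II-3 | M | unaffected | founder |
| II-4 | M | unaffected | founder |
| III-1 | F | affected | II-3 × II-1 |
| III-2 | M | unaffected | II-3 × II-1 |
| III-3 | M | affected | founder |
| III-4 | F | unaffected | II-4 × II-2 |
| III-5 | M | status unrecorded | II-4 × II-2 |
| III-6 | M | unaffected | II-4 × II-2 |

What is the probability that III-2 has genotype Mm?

2/3

II-3 is unaffected so carries M and passed m to III-1 (mm), so II-3 is Mm.
II-1 is unaffected so carries M and passed m to III-1 (mm), so II-1 is Mm.
Their cross gives offspring ratios 1/4 MM : 1/2 Mm : 1/4 mm. Conditioning on III-2 being unaffected, P(Mm) = 1/2 / 3/4 = 2/3.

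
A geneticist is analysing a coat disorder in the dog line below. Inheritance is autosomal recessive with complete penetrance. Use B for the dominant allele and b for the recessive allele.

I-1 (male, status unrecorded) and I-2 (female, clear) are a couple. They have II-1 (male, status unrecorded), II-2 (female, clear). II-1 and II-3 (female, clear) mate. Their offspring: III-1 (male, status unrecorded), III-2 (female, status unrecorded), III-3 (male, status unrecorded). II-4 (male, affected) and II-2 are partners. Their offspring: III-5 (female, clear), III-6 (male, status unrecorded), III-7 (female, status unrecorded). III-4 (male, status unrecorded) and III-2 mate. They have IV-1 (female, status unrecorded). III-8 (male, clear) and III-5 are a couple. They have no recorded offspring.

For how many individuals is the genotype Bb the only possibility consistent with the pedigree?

1

Obligate heterozygotes: III-5 is clear so carries B and received b from II-4 (bb), so III-5 is Bb.
Every other individual is either homozygous by phenotype or has at least one consistent homozygous assignment, so the count is 1.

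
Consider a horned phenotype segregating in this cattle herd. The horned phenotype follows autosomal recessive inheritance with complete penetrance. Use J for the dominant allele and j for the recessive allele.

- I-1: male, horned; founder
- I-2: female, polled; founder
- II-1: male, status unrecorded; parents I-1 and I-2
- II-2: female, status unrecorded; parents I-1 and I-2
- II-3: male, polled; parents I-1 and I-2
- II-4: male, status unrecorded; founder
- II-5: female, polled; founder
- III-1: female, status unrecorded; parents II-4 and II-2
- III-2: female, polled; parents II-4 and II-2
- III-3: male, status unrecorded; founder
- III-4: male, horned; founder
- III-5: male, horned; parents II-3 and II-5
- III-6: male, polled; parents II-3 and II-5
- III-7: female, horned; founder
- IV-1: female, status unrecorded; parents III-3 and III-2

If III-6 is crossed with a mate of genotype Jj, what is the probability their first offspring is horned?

1/6

II-3 is polled so carries J and received j from I-1 (jj), so II-3 is Jj.
II-5 is polled so carries J and passed j to III-5 (jj), so II-5 is Jj.
III-6 is a polled offspring of II-3 (Jj) × II-5 (Jj), whose cross gives 1/4 JJ : 1/2 Jj : 1/4 jj; conditioning on being polled, III-6 is JJ with probability 1/3, Jj with probability 2/3.
Summing over parental genotype combinations, P(offspring is horned) = 2/3·1/4 = 1/6.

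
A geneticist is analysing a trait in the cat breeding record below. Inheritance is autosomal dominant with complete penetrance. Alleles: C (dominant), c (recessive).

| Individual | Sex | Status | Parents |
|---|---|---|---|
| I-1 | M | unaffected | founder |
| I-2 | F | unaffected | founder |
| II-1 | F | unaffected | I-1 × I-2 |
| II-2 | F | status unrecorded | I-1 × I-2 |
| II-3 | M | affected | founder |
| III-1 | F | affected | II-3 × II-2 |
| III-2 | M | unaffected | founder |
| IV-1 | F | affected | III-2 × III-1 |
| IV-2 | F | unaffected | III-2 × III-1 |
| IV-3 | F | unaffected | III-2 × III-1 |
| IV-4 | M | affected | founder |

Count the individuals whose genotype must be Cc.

2

Obligate heterozygotes: III-1 is affected so carries C and received c from II-2 (cc), so III-1 is Cc; IV-1 is affected so carries C and received c from III-2 (cc), so IV-1 is Cc.
Every other individual is either homozygous by phenotype or has at least one consistent homozygous assignment, so the count is 2.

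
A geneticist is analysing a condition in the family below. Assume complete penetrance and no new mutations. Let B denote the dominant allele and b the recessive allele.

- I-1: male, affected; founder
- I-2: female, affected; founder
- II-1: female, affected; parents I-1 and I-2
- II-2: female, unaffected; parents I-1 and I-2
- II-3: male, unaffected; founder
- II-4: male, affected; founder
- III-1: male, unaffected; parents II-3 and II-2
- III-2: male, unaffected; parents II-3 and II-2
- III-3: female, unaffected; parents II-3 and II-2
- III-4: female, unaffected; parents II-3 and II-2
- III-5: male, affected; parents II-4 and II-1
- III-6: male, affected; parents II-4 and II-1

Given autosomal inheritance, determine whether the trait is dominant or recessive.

dominant

I-1 and I-2 are both affected yet have an unaffected child II-2. Under a recessive model two affected parents are homozygous and every child would be affected, so the trait cannot be recessive.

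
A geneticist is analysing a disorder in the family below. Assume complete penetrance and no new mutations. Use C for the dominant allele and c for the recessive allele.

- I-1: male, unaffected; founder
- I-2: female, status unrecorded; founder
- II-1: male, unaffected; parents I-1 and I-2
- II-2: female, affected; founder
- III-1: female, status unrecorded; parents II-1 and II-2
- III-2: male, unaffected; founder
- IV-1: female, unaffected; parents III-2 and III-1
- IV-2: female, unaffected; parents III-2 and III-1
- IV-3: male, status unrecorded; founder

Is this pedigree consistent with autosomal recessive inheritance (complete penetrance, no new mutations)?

A consistent assignment under autosomal recessive exists: I-1 CC, I-2 CC, II-1 CC, II-2 cc, III-1 Cc, III-2 CC, IV-1 CC, IV-2 CC, IV-3 CC.
In this assignment every recorded phenotype matches its genotype and every non-founder's genotype is obtainable from its parents' genotypes, so the pedigree is consistent.

Yes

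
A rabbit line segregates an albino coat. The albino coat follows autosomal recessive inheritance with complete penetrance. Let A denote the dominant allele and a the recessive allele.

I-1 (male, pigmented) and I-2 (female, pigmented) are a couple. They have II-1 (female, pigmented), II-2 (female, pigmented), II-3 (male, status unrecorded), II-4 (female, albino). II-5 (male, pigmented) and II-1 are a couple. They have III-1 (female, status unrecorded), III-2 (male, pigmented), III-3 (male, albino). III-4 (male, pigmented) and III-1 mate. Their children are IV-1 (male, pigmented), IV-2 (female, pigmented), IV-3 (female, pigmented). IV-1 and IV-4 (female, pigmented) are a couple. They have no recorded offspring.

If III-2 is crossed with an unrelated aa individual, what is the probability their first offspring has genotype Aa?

II-5 is pigmented so carries A and passed a to III-3 (aa), so II-5 is Aa.
II-1 is pigmented so carries A and passed a to III-3 (aa), so II-1 is Aa.
III-2 is a pigmented offspring of II-5 (Aa) × II-1 (Aa), whose cross gives 1/4 AA : 1/2 Aa : 1/4 aa; conditioning on being pigmented, III-2 is AA with probability 1/3, Aa with probability 2/3.
Summing over parental genotype combinations, P(offspring has genotype Aa) = 1/3·1 + 2/3·1/2 = 2/3.

2/3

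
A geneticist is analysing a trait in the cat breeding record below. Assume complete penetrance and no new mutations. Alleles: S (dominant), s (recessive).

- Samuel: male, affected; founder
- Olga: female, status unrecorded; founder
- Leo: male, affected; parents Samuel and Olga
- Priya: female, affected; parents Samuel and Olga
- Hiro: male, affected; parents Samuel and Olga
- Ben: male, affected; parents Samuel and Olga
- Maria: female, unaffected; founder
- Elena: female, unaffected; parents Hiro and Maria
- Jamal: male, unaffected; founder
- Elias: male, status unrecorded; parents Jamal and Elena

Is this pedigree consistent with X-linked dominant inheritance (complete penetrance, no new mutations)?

No

Under X-linked dominant, Elena (unaffected, female) cannot arise from Hiro (affected) × Maria (unaffected).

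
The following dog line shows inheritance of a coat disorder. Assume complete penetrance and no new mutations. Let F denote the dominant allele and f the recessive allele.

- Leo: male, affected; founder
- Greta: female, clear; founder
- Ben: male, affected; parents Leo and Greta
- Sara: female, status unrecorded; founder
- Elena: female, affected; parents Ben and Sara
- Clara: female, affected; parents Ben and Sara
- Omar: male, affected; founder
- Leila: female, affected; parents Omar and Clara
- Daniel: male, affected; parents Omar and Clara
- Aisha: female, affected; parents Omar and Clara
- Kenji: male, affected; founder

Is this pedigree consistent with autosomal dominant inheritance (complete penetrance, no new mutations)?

Yes

A consistent assignment under autosomal dominant exists: Leo FF, Greta ff, Ben Ff, Sara FF, Elena FF, Clara FF, Omar FF, Leila FF, Daniel FF, Aisha FF, Kenji FF.
In this assignment every recorded phenotype matches its genotype and every non-founder's genotype is obtainable from its parents' genotypes, so the pedigree is consistent.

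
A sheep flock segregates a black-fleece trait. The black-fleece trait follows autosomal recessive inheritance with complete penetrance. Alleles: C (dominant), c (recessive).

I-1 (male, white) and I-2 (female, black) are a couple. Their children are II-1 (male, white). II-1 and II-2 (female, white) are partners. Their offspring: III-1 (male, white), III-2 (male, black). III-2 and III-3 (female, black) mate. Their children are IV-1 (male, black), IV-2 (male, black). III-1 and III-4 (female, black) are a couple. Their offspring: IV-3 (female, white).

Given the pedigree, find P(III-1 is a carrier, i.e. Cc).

1/2

II-1 is white so carries C and received c from I-2 (cc), so II-1 is Cc.
II-2 is white so carries C and passed c to III-2 (cc), so II-2 is Cc.
Their cross gives offspring ratios 1/4 CC : 1/2 Cc : 1/4 cc. Conditioning on III-1 being white, P(Cc) = 1/2 / 3/4 = 2/3 before taking III-1's own offspring into account.
III-4 is black, so III-4 is cc.
Now use III-1's offspring. Probability of each recorded status — white daughter IV-3: 1/2 if III-1 is Cc, 1 if CC.
Bayes: P(Cc) = 2/3·1/2 / (2/3·1/2 + 1/3·1) = 1/2.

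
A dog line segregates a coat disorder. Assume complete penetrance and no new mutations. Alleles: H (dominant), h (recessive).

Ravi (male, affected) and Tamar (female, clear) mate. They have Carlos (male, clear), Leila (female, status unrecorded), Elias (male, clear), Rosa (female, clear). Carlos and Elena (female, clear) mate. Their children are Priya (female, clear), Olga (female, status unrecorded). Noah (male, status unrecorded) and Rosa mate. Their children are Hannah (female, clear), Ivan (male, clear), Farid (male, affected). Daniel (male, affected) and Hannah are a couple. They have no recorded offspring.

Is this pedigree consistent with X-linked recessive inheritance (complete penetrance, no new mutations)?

Yes

A consistent assignment under X-linked recessive exists: Ravi X^h Y, Tamar X^H X^H, Carlos X^H Y, Leila X^H X^h, Elias X^H Y, Rosa X^H X^h, Elena X^H X^H, Noah X^H Y, Priya X^H X^H, Olga X^H X^H, Hannah X^H X^H, Ivan X^H Y, Farid X^h Y, Daniel X^h Y.
In this assignment every recorded phenotype matches its genotype and every non-founder's genotype is obtainable from its parents' genotypes, so the pedigree is consistent.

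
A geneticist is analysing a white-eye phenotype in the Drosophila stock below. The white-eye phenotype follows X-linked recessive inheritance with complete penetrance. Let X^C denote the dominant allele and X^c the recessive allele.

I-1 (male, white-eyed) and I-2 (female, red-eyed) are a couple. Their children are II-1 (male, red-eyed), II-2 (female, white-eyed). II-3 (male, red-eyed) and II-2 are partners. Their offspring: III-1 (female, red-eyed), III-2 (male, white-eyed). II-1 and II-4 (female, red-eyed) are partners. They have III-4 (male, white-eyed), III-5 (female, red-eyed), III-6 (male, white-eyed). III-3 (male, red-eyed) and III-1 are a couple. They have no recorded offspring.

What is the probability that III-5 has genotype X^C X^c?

II-1 is red-eyed, so II-1 is X^C Y.
II-4 is red-eyed so carries C and passed c to III-4 (X^c Y), so II-4 is X^C X^c.
Their cross gives offspring ratios 1/2 X^C X^C : 1/2 X^C X^c. Conditioning on III-5 being red-eyed, P(X^C X^c) = 1/2 / 1 = 1/2.

1/2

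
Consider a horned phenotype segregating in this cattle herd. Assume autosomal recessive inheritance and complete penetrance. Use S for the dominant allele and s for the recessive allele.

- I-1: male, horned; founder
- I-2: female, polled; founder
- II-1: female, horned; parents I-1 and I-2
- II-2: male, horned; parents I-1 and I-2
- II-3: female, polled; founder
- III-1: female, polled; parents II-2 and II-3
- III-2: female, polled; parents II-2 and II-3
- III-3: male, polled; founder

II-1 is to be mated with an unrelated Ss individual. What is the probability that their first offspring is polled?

1/2

II-1 is horned, so II-1 is ss.
The cross gives 1/2 Ss : 1/2 ss, so P(offspring is polled) = 1/2.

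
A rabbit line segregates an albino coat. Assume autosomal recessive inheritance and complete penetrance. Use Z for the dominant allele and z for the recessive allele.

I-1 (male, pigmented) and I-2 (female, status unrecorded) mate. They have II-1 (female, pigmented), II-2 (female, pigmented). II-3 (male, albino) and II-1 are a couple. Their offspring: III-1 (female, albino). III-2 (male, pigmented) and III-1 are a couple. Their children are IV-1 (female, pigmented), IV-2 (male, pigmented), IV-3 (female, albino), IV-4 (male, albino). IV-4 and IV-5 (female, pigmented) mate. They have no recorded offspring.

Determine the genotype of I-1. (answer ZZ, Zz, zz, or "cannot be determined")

I-1's phenotype allows ZZ or Zz, and no parent or child forces a single allele at both positions; consistent genotype assignments exist with I-1 as ZZ or Zz.

cannot be determined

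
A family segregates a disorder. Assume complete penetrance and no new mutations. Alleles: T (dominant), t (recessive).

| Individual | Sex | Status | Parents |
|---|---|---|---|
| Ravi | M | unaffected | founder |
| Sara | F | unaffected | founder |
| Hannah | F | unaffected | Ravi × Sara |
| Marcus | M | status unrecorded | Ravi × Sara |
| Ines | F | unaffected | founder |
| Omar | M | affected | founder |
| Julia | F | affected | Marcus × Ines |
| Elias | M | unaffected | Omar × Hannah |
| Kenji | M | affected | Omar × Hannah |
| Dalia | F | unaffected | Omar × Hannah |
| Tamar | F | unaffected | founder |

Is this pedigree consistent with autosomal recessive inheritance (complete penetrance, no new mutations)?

A consistent assignment under autosomal recessive exists: Ravi TT, Sara Tt, Hannah Tt, Marcus Tt, Ines Tt, Omar tt, Julia tt, Elias Tt, Kenji tt, Dalia Tt, Tamar TT.
In this assignment every recorded phenotype matches its genotype and every non-founder's genotype is obtainable from its parents' genotypes, so the pedigree is consistent.

Yes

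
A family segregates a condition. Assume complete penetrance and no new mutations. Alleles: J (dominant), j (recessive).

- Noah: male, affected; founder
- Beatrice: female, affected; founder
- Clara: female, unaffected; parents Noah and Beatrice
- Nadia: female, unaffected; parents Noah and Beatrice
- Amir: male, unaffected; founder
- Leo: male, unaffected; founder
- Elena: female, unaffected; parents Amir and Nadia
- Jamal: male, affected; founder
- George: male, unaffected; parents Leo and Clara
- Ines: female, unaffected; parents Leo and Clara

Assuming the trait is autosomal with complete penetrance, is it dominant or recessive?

Noah and Beatrice are both affected yet have an unaffected child Clara. Under a recessive model two affected parents are homozygous and every child would be affected, so the trait cannot be recessive.

dominant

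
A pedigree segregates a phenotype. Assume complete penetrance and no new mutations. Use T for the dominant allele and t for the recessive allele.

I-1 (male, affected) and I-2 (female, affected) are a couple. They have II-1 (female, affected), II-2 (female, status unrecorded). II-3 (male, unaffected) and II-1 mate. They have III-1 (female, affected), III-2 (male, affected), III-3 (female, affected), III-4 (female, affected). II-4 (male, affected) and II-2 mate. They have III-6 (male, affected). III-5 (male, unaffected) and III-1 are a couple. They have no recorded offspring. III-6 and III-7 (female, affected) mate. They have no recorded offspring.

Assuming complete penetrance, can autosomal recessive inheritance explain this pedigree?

Yes

A consistent assignment under autosomal recessive exists: I-1 tt, I-2 tt, II-1 tt, II-2 tt, II-3 Tt, II-4 tt, III-1 tt, III-2 tt, III-3 tt, III-4 tt, III-5 TT, III-6 tt, III-7 tt.
In this assignment every recorded phenotype matches its genotype and every non-founder's genotype is obtainable from its parents' genotypes, so the pedigree is consistent.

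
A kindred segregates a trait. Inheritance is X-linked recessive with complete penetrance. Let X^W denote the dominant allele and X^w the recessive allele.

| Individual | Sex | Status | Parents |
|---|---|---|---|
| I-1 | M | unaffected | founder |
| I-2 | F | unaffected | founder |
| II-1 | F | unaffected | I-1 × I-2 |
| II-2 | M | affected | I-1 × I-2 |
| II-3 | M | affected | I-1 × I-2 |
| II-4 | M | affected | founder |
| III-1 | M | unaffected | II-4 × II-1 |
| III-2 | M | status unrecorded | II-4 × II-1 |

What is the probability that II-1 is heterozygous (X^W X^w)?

I-1 is unaffected, so I-1 is X^W Y.
I-2 is unaffected so carries W and passed w to II-2 (X^w Y), so I-2 is X^W X^w.
Their cross gives offspring ratios 1/2 X^W X^W : 1/2 X^W X^w. Conditioning on II-1 being unaffected, P(X^W X^w) = 1/2 / 1 = 1/2 before taking II-1's own offspring into account.
II-4 is affected, so II-4 is X^w Y.
Now use II-1's offspring. Probability of each recorded status — unaffected son III-1: 1/2 if II-1 is X^W X^w, 1 if X^W X^W. (III-2: equally likely either way, so uninformative.)
Bayes: P(X^W X^w) = 1/2·1/2 / (1/2·1/2 + 1/2·1) = 1/3.

1/3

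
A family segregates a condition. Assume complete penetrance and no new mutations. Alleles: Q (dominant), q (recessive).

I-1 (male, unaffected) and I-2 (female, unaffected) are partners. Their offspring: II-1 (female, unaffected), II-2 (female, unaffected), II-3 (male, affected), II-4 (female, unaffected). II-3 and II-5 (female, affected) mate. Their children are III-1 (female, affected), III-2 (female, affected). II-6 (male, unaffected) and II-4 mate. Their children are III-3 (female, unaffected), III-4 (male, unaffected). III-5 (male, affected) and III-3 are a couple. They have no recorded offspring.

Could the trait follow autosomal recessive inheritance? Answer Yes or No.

Yes

A consistent assignment under autosomal recessive exists: I-1 Qq, I-2 Qq, II-1 QQ, II-2 QQ, II-3 qq, II-4 QQ, II-5 qq, II-6 QQ, III-1 qq, III-2 qq, III-3 QQ, III-4 QQ, III-5 qq.
In this assignment every recorded phenotype matches its genotype and every non-founder's genotype is obtainable from its parents' genotypes, so the pedigree is consistent.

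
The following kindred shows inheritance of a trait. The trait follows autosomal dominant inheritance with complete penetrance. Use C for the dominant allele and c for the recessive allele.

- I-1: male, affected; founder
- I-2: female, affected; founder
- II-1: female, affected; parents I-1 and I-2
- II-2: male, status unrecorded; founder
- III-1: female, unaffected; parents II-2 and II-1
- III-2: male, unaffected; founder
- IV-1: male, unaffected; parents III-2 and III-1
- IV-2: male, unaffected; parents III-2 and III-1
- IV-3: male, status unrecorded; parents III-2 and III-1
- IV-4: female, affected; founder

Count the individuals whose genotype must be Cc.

1

Obligate heterozygotes: II-1 is affected so carries C and passed c to III-1 (cc), so II-1 is Cc.
Every other individual is either homozygous by phenotype or has at least one consistent homozygous assignment, so the count is 1.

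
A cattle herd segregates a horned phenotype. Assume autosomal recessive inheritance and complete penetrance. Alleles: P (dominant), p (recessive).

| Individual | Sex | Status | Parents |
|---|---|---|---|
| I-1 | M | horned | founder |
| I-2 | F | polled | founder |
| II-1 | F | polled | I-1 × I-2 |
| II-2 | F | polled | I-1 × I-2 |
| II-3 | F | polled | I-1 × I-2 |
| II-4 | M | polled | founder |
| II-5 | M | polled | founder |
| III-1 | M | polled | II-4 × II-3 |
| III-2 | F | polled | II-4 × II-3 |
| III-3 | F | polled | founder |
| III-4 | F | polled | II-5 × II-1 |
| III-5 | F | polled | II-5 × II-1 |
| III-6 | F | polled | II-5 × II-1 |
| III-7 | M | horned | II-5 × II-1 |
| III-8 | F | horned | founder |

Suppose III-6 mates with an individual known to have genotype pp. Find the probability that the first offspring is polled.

2/3

II-5 is polled so carries P and passed p to III-7 (pp), so II-5 is Pp.
II-1 is polled so carries P and received p from I-1 (pp), so II-1 is Pp.
III-6 is a polled offspring of II-5 (Pp) × II-1 (Pp), whose cross gives 1/4 PP : 1/2 Pp : 1/4 pp; conditioning on being polled, III-6 is PP with probability 1/3, Pp with probability 2/3.
Summing over parental genotype combinations, P(offspring is polled) = 1/3·1 + 2/3·1/2 = 2/3.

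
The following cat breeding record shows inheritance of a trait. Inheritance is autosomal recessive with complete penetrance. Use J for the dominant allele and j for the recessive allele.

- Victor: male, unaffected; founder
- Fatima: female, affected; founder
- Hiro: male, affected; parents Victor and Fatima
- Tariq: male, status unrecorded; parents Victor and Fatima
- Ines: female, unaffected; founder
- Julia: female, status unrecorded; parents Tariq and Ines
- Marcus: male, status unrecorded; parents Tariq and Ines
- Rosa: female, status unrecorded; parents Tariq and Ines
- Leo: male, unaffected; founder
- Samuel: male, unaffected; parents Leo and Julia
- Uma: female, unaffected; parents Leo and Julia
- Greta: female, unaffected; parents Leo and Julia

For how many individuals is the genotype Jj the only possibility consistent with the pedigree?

Obligate heterozygotes: Victor is unaffected so carries J and passed j to Hiro (jj), so Victor is Jj.
Every other individual is either homozygous by phenotype or has at least one consistent homozygous assignment, so the count is 1.

1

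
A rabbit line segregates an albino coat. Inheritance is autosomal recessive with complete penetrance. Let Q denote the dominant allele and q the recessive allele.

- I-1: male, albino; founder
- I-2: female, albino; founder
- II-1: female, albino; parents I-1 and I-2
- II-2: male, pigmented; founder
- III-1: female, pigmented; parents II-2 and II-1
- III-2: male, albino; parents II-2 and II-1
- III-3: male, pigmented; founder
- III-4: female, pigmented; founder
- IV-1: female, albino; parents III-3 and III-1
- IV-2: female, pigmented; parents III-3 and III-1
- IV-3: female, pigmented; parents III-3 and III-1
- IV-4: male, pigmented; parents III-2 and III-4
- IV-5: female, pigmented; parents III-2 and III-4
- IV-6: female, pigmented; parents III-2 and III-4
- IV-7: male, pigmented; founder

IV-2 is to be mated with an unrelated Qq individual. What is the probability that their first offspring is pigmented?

5/6

III-3 is pigmented so carries Q and passed q to IV-1 (qq), so III-3 is Qq.
III-1 is pigmented so carries Q and received q from II-1 (qq), so III-1 is Qq.
IV-2 is a pigmented offspring of III-3 (Qq) × III-1 (Qq), whose cross gives 1/4 QQ : 1/2 Qq : 1/4 qq; conditioning on being pigmented, IV-2 is QQ with probability 1/3, Qq with probability 2/3.
Summing over parental genotype combinations, P(offspring is pigmented) = 1/3·1 + 2/3·3/4 = 5/6.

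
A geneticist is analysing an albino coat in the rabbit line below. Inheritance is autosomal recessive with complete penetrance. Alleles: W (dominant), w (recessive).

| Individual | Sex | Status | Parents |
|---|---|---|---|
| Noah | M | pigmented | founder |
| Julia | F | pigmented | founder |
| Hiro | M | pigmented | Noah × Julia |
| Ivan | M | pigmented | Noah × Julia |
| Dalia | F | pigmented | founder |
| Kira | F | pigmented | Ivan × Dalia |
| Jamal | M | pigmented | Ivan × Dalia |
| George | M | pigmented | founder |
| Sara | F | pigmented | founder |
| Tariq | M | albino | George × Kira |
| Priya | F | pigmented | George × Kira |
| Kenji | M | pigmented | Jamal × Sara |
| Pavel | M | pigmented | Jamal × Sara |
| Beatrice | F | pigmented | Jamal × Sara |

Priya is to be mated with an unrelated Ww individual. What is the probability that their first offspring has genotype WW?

George is pigmented so carries W and passed w to Tariq (ww), so George is Ww.
Kira is pigmented so carries W and passed w to Tariq (ww), so Kira is Ww.
Priya is a pigmented offspring of George (Ww) × Kira (Ww), whose cross gives 1/4 WW : 1/2 Ww : 1/4 ww; conditioning on being pigmented, Priya is WW with probability 1/3, Ww with probability 2/3.
Summing over parental genotype combinations, P(offspring has genotype WW) = 1/3·1/2 + 2/3·1/4 = 1/3.

1/3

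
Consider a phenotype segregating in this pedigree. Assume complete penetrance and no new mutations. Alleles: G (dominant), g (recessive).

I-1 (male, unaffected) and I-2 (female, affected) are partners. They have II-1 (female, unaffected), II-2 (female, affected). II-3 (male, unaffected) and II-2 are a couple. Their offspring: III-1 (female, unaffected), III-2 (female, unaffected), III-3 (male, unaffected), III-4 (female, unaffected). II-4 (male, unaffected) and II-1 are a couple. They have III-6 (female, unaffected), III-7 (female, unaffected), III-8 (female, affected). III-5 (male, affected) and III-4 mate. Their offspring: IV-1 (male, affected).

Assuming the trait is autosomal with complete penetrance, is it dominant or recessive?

recessive

II-4 and II-1 are both unaffected yet have an affected child III-8. Under dominance, an affected child requires at least one affected parent, so the trait cannot be dominant.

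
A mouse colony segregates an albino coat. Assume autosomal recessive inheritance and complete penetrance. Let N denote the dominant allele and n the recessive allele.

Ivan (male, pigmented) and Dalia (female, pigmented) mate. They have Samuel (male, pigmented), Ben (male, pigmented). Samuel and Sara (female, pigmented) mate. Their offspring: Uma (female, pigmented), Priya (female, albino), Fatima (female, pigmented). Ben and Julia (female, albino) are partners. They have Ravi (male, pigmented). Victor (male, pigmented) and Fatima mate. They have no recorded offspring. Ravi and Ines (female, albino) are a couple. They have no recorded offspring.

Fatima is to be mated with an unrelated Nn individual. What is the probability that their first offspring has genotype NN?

1/3

Samuel is pigmented so carries N and passed n to Priya (nn), so Samuel is Nn.
Sara is pigmented so carries N and passed n to Priya (nn), so Sara is Nn.
Fatima is a pigmented offspring of Samuel (Nn) × Sara (Nn), whose cross gives 1/4 NN : 1/2 Nn : 1/4 nn; conditioning on being pigmented, Fatima is NN with probability 1/3, Nn with probability 2/3.
Summing over parental genotype combinations, P(offspring has genotype NN) = 1/3·1/2 + 2/3·1/4 = 1/3.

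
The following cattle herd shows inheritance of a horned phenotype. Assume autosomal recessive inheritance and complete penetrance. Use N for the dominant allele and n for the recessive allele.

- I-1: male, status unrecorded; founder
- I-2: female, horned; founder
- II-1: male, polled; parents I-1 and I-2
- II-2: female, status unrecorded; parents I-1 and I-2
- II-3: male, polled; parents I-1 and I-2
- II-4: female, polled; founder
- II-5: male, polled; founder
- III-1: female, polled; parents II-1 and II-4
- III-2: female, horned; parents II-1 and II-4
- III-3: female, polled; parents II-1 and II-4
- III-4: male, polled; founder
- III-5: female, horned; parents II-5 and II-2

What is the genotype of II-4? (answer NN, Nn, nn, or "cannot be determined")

From phenotype alone, II-4 is NN or Nn.
II-4 is polled so carries N and passed n to III-2 (nn), so II-4 is Nn.

Nn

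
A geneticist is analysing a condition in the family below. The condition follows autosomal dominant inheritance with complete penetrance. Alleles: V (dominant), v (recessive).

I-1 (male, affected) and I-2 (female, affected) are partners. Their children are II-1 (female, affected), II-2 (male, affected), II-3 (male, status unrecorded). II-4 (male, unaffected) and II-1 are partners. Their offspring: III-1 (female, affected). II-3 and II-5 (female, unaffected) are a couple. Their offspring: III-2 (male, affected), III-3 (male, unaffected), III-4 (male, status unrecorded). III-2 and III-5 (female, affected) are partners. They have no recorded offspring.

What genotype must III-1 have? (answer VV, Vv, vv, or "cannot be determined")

From phenotype alone, III-1 is VV or Vv.
III-1 is affected so carries V and received v from II-4 (vv), so III-1 is Vv.

Vv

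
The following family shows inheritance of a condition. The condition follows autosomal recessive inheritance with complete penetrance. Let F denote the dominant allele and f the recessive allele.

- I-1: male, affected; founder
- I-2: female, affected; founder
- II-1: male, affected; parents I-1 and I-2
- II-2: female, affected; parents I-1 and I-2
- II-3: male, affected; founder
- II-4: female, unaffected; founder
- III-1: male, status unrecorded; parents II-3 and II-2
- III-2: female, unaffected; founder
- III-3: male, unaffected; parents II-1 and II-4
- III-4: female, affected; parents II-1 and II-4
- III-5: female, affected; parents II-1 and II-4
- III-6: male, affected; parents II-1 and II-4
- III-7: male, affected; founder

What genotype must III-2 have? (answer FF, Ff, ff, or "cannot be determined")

III-2's phenotype allows FF or Ff, and no parent or child forces a single allele at both positions; consistent genotype assignments exist with III-2 as FF or Ff.

cannot be determined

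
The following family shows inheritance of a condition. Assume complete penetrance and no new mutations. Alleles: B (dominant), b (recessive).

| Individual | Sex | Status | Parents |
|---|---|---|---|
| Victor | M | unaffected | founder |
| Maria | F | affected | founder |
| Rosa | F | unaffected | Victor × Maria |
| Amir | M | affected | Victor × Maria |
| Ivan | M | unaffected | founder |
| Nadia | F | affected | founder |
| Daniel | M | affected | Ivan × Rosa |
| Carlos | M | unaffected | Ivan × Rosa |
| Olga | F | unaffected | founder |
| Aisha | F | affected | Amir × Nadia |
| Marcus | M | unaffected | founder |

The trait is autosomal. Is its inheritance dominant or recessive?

recessive

Ivan and Rosa are both unaffected yet have an affected child Daniel. Under dominance, an affected child requires at least one affected parent, so the trait cannot be dominant.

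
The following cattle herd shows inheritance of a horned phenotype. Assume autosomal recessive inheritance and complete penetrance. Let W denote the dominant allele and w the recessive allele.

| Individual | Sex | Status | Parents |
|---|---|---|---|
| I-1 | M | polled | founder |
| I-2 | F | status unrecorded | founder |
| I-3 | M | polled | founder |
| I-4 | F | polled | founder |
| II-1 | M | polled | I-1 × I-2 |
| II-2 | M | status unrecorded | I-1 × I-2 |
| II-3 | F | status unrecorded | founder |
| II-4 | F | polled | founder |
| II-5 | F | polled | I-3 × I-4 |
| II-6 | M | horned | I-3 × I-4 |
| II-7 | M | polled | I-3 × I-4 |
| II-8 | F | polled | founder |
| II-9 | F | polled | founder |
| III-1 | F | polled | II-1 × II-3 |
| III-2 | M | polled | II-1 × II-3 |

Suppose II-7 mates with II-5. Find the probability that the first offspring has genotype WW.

4/9

I-3 is polled so carries W and passed w to II-6 (ww), so I-3 is Ww.
I-4 is polled so carries W and passed w to II-6 (ww), so I-4 is Ww.
II-7 is a polled offspring of I-3 (Ww) × I-4 (Ww), whose cross gives 1/4 WW : 1/2 Ww : 1/4 ww; conditioning on being polled, II-7 is WW with probability 1/3, Ww with probability 2/3.
II-5 is a polled offspring of I-3 (Ww) × I-4 (Ww), whose cross gives 1/4 WW : 1/2 Ww : 1/4 ww; conditioning on being polled, II-5 is WW with probability 1/3, Ww with probability 2/3.
Summing over parental genotype combinations, P(offspring has genotype WW) = 1/9·1 + 2/9·1/2 + 2/9·1/2 + 4/9·1/4 = 4/9.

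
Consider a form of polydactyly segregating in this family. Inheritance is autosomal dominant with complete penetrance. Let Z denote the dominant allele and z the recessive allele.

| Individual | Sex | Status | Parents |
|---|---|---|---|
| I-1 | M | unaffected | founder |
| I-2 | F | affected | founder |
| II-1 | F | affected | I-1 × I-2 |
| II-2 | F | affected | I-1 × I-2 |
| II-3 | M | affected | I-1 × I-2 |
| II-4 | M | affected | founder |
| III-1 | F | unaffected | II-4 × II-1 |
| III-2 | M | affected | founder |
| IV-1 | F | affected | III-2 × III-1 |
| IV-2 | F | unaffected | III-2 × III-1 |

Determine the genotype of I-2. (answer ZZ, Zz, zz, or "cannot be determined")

I-2's phenotype allows ZZ or Zz, and no parent or child forces a single allele at both positions; consistent genotype assignments exist with I-2 as ZZ or Zz.

cannot be determined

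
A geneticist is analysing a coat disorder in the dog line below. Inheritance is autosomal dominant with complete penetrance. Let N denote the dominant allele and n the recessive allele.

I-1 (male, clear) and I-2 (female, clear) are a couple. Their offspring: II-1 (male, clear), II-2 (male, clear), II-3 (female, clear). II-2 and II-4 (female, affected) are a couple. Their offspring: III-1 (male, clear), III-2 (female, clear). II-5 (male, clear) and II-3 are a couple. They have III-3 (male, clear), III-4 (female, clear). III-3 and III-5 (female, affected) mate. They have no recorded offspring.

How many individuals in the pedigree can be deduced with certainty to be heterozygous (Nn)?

1

Obligate heterozygotes: II-4 is affected so carries N and passed n to III-1 (nn), so II-4 is Nn.
Every other individual is either homozygous by phenotype or has at least one consistent homozygous assignment, so the count is 1.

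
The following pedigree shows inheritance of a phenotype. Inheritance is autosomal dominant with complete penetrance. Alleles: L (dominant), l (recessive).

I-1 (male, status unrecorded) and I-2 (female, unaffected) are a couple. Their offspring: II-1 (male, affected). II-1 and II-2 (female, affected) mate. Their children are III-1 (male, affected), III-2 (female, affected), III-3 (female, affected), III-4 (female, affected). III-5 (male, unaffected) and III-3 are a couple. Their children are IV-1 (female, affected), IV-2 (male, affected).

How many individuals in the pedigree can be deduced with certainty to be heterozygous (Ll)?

3

Obligate heterozygotes: II-1 is affected so carries L and received l from I-2 (ll), so II-1 is Ll; IV-1 is affected so carries L and received l from III-5 (ll), so IV-1 is Ll; IV-2 is affected so carries L and received l from III-5 (ll), so IV-2 is Ll.
Every other individual is either homozygous by phenotype or has at least one consistent homozygous assignment, so the count is 3.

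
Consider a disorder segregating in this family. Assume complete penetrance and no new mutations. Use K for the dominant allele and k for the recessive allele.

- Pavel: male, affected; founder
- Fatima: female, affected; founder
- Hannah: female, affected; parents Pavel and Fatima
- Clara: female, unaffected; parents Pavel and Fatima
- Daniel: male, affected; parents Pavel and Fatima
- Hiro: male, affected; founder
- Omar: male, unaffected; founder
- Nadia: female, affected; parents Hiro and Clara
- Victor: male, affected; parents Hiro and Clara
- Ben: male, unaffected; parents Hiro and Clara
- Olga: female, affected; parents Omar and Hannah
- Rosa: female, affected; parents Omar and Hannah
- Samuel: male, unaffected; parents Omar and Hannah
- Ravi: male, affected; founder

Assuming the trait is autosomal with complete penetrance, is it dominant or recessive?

dominant

Pavel and Fatima are both affected yet have an unaffected child Clara. Under a recessive model two affected parents are homozygous and every child would be affected, so the trait cannot be recessive.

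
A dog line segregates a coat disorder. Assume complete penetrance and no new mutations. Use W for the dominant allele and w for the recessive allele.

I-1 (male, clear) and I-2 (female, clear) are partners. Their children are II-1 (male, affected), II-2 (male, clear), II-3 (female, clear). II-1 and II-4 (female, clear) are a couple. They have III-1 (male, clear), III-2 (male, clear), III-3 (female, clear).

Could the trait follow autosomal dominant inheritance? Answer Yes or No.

Under autosomal dominant, II-1 (affected, male) cannot arise from I-1 (clear) × I-2 (clear).

No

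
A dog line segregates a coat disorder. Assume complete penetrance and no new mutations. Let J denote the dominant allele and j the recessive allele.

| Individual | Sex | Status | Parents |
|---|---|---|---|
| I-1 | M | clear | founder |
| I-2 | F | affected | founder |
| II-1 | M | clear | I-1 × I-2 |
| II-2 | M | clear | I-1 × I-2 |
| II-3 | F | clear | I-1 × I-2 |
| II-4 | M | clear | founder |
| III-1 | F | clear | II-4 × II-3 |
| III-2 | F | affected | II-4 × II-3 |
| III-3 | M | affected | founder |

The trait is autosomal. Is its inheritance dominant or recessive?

recessive

II-4 and II-3 are both clear yet have an affected child III-2. Under dominance, an affected child requires at least one affected parent, so the trait cannot be dominant.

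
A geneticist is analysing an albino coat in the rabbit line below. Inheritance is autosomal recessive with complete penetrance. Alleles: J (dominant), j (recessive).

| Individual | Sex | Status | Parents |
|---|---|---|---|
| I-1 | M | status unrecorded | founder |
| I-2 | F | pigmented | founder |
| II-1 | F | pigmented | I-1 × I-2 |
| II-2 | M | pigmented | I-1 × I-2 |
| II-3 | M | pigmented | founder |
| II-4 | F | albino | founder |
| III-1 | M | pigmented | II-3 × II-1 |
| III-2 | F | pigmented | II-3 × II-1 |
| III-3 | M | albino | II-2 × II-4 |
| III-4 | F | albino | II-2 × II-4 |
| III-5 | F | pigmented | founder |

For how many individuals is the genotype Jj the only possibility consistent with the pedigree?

Obligate heterozygotes: II-2 is pigmented so carries J and passed j to III-3 (jj), so II-2 is Jj.
Every other individual is either homozygous by phenotype or has at least one consistent homozygous assignment, so the count is 1.

1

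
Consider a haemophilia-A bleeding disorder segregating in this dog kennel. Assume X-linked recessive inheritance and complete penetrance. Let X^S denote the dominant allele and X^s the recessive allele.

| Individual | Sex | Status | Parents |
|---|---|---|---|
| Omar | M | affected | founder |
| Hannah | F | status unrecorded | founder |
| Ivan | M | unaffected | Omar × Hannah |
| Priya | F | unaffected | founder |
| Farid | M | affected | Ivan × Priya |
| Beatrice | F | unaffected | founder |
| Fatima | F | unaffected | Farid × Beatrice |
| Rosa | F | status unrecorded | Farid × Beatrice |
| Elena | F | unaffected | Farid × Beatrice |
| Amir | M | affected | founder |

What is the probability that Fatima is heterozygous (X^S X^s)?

1

Fatima is unaffected so carries S and received s from Farid (X^s Y), so Fatima is X^S X^s, giving P(X^S X^s) = 1.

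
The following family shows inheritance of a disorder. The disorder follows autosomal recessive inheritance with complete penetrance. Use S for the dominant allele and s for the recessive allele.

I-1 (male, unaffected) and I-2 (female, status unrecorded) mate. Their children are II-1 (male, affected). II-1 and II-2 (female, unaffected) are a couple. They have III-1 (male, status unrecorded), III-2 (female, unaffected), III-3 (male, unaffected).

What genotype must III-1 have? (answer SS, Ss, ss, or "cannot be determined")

cannot be determined

III-1's phenotype is unrecorded, and no parent or child forces a single allele at both positions; consistent genotype assignments exist with III-1 as Ss or ss.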